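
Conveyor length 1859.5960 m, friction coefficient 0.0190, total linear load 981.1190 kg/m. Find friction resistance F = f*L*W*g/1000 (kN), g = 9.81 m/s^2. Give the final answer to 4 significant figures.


F = 0.0190 * 1859.5960 * 981.1190 * 9.81 / 1000
F = 340.1 kN


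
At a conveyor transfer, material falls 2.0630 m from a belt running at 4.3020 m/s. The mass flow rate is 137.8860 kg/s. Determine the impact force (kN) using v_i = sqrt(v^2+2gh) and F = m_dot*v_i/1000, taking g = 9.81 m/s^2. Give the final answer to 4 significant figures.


v_i = sqrt(4.3020^2 + 2*9.81*2.0630) = 7.68006 m/s
F = 137.8860 * 7.68006 / 1000
F = 1.059 kN


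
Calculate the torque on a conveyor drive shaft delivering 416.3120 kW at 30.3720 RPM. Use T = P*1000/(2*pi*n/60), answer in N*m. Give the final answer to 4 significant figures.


omega = 2*pi*30.3720/60 = 3.18055 rad/s
T = 416.3120*1000 / 3.18055
T = 130900 N*m


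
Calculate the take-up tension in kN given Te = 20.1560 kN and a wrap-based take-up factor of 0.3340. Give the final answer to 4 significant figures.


T_tu = 20.1560 * 0.3340
T_tu = 6.732 kN


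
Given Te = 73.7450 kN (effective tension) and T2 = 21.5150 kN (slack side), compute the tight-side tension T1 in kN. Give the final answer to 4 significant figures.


T1 = Te + T2 = 73.7450 + 21.5150
T1 = 95.26 kN


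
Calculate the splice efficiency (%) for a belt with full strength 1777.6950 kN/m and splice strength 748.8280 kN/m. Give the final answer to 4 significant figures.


Eff = 748.8280 / 1777.6950 * 100
Eff = 42.12 %


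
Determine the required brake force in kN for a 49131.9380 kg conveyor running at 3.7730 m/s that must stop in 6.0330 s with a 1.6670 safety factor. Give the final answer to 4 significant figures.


F = 49131.9380 * 3.7730 / 6.0330 * 1.6670 / 1000
F = 51.22 kN


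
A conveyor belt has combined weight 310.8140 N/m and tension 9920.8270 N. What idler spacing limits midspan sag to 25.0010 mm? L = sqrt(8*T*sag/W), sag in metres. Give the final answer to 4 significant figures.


sag = 25.0010/1000 = 0.025001 m
L = sqrt(8 * 9920.8270 * 0.025001 / 310.8140)
L = 2.527 m


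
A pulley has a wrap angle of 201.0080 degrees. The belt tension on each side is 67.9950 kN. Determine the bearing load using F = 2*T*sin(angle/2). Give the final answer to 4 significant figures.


F = 2 * 67.9950 * sin(201.0080/2 deg)
F = 133.7 kN


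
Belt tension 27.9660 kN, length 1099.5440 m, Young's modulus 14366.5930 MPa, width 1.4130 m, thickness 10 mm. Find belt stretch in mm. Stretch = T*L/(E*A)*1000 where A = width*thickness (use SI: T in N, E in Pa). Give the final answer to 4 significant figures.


A = 1.4130 * 0.01 = 0.01413 m^2
Stretch = 27.9660*1000 * 1099.5440 / (14366.5930e6 * 0.01413) * 1000
Stretch = 151.5 mm


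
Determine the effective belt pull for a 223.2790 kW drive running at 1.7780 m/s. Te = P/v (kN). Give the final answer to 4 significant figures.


Te = P / v = 223.2790 / 1.7780
Te = 125.6 kN


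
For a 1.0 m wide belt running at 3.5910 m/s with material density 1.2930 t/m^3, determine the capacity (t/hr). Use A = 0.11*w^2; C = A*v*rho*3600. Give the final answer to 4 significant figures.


A = 0.11 * 1.0^2 = 0.11 m^2
C = 0.11 * 3.5910 * 1.2930 * 3600
C = 1839 t/hr


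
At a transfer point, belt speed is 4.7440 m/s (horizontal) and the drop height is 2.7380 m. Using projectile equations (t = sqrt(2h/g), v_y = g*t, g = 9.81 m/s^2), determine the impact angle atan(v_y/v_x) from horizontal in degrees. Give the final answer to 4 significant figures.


t = sqrt(2*2.7380/9.81) = 0.747132 s
v_y = 9.81 * 0.747132 = 7.32936 m/s
angle = atan(7.32936 / 4.7440) = 57.09 deg


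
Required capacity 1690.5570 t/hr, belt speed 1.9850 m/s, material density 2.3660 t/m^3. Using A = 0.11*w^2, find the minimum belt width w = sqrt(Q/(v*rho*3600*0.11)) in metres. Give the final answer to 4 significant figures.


A_req = 1690.5570 / (1.9850 * 2.3660 * 3600) = 0.099989 m^2
w = sqrt(0.099989 / 0.11)
w = 0.9534 m


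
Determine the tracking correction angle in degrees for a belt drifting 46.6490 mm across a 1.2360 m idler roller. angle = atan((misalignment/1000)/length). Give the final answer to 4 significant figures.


misalign_m = 46.6490 / 1000 = 0.046649 m
angle = atan(0.046649 / 1.2360)
angle = 2.161 deg


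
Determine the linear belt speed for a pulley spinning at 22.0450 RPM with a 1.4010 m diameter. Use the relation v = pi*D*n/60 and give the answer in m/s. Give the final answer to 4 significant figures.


v = pi * 1.4010 * 22.0450 / 60
v = 1.617 m/s


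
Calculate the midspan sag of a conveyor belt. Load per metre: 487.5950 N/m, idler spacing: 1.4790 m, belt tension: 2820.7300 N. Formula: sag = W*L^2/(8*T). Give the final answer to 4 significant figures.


sag = 487.5950 * 1.4790^2 / (8 * 2820.7300)
sag = 0.04727 m


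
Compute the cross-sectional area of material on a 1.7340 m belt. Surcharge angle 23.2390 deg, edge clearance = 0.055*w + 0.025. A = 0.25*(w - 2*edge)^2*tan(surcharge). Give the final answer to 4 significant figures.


edge = 0.055*1.7340 + 0.025 = 0.12037 m
ew = 1.7340 - 2*0.12037 = 1.49326 m
A = 0.25 * 1.49326^2 * tan(23.2390 deg)
A = 0.2394 m^2


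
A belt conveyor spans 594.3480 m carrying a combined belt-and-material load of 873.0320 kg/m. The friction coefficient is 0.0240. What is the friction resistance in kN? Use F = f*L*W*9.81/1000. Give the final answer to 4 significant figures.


F = 0.0240 * 594.3480 * 873.0320 * 9.81 / 1000
F = 122.2 kN


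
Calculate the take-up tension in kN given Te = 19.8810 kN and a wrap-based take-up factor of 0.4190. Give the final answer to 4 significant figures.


T_tu = 19.8810 * 0.4190
T_tu = 8.330 kN


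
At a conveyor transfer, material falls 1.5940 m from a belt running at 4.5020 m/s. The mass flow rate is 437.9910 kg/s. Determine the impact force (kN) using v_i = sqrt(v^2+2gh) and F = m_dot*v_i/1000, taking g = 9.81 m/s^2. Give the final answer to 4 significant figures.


v_i = sqrt(4.5020^2 + 2*9.81*1.5940) = 7.1793 m/s
F = 437.9910 * 7.1793 / 1000
F = 3.144 kN


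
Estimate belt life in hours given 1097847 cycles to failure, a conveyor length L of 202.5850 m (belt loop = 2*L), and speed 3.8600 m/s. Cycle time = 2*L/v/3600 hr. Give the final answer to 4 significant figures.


cycle_time = 2 * 202.5850 / 3.8600 / 3600 = 0.0291573 hr
life = 1097847 * 0.0291573 = 32010 hours


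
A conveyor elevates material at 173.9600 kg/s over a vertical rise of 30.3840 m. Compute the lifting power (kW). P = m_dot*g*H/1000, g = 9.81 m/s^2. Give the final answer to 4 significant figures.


P = 173.9600 * 9.81 * 30.3840 / 1000
P = 51.85 kW


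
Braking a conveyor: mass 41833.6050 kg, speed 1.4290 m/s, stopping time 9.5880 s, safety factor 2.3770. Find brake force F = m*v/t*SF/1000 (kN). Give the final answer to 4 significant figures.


F = 41833.6050 * 1.4290 / 9.5880 * 2.3770 / 1000
F = 14.82 kN


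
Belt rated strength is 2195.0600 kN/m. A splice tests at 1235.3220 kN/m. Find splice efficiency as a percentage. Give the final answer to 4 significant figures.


Eff = 1235.3220 / 2195.0600 * 100
Eff = 56.28 %


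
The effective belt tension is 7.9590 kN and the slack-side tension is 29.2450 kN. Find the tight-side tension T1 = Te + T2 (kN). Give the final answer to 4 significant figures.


T1 = Te + T2 = 7.9590 + 29.2450
T1 = 37.20 kN


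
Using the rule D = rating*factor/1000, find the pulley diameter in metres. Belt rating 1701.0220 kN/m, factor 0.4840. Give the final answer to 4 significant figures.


D = 1701.0220 * 0.4840 / 1000
D = 0.8233 m


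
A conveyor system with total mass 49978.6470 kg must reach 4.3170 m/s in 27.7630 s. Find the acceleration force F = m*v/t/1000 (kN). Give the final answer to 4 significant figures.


F = 49978.6470 * 4.3170 / 27.7630 / 1000
F = 7.771 kN


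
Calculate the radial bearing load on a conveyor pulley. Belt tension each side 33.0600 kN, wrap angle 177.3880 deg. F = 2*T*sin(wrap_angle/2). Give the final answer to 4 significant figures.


F = 2 * 33.0600 * sin(177.3880/2 deg)
F = 66.10 kN


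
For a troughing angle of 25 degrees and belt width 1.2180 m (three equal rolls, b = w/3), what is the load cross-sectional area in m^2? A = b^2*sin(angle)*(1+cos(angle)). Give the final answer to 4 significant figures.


b = 1.2180/3 = 0.406 m
A = 0.406^2 * sin(25 deg) * (1 + cos(25 deg))
A = 0.1328 m^2


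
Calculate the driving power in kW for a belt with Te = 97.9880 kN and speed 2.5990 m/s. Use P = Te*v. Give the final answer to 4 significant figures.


P = Te * v = 97.9880 * 2.5990
P = 254.7 kW


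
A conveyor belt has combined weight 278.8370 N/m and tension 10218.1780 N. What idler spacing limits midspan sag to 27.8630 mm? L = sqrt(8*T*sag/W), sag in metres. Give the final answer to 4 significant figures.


sag = 27.8630/1000 = 0.027863 m
L = sqrt(8 * 10218.1780 * 0.027863 / 278.8370)
L = 2.858 m


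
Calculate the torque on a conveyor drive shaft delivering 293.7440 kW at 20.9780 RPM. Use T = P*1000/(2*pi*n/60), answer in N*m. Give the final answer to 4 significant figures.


omega = 2*pi*20.9780/60 = 2.19681 rad/s
T = 293.7440*1000 / 2.19681
T = 133700 N*m


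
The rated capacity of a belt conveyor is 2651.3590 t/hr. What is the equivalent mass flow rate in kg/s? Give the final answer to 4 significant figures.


m_dot = 2651.3590 * 1000 / 3600
m_dot = 736.5 kg/s


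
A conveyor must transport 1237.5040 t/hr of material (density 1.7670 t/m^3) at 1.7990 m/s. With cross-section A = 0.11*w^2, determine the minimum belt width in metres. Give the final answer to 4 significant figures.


A_req = 1237.5040 / (1.7990 * 1.7670 * 3600) = 0.108138 m^2
w = sqrt(0.108138 / 0.11)
w = 0.9915 m


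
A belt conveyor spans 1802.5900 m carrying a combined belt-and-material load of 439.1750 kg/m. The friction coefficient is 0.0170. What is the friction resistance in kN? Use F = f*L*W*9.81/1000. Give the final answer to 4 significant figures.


F = 0.0170 * 1802.5900 * 439.1750 * 9.81 / 1000
F = 132.0 kN


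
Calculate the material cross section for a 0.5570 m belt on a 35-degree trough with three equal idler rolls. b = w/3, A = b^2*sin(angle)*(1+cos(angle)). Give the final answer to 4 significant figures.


b = 0.5570/3 = 0.185667 m
A = 0.185667^2 * sin(35 deg) * (1 + cos(35 deg))
A = 0.03597 m^2


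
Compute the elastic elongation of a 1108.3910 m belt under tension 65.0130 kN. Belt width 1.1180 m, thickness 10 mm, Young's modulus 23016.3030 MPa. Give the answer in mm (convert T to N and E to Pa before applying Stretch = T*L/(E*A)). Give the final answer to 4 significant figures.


A = 1.1180 * 0.01 = 0.01118 m^2
Stretch = 65.0130*1000 * 1108.3910 / (23016.3030e6 * 0.01118) * 1000
Stretch = 280.0 mm


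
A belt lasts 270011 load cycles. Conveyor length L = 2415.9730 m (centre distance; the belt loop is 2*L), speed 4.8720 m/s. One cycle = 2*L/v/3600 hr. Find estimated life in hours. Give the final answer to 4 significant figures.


cycle_time = 2 * 2415.9730 / 4.8720 / 3600 = 0.275494 hr
life = 270011 * 0.275494 = 74390 hours


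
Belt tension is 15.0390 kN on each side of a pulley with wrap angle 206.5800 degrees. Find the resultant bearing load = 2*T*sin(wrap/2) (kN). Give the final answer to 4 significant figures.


F = 2 * 15.0390 * sin(206.5800/2 deg)
F = 29.27 kN


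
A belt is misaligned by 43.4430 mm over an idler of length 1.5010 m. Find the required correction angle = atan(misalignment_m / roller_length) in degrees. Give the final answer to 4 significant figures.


misalign_m = 43.4430 / 1000 = 0.043443 m
angle = atan(0.043443 / 1.5010)
angle = 1.658 deg


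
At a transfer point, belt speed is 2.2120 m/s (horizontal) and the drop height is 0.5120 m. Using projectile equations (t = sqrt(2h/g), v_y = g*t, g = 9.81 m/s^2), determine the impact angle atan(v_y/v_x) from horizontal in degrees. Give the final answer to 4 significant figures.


t = sqrt(2*0.5120/9.81) = 0.323084 s
v_y = 9.81 * 0.323084 = 3.16945 m/s
angle = atan(3.16945 / 2.2120) = 55.09 deg


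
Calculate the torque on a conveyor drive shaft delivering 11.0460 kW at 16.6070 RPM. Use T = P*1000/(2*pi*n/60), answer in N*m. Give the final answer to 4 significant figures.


omega = 2*pi*16.6070/60 = 1.73908 rad/s
T = 11.0460*1000 / 1.73908
T = 6352 N*m


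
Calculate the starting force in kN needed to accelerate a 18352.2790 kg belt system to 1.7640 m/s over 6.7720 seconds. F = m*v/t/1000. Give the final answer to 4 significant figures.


F = 18352.2790 * 1.7640 / 6.7720 / 1000
F = 4.780 kN


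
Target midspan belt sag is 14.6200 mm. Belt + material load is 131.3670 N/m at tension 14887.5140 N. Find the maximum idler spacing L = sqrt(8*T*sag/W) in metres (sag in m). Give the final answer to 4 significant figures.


sag = 14.6200/1000 = 0.014620 m
L = sqrt(8 * 14887.5140 * 0.014620 / 131.3670)
L = 3.641 m


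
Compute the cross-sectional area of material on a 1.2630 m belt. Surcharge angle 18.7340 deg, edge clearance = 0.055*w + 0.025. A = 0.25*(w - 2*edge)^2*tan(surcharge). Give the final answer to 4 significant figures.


edge = 0.055*1.2630 + 0.025 = 0.094465 m
ew = 1.2630 - 2*0.094465 = 1.07407 m
A = 0.25 * 1.07407^2 * tan(18.7340 deg)
A = 0.09781 m^2


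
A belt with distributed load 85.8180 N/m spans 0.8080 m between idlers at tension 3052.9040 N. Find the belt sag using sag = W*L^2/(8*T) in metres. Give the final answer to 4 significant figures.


sag = 85.8180 * 0.8080^2 / (8 * 3052.9040)
sag = 0.002294 m


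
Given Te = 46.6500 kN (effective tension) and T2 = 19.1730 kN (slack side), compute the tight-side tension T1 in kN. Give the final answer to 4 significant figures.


T1 = Te + T2 = 46.6500 + 19.1730
T1 = 65.82 kN


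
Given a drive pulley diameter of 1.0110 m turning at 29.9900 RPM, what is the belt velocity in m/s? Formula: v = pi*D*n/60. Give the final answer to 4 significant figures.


v = pi * 1.0110 * 29.9900 / 60
v = 1.588 m/s


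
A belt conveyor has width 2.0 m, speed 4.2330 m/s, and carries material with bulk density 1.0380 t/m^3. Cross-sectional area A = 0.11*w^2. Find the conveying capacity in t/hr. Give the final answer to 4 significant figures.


A = 0.11 * 2.0^2 = 0.44 m^2
C = 0.44 * 4.2330 * 1.0380 * 3600
C = 6960 t/hr


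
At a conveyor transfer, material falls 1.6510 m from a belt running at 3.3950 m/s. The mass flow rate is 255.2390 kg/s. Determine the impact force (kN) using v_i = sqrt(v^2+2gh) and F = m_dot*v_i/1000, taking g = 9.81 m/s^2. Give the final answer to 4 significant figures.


v_i = sqrt(3.3950^2 + 2*9.81*1.6510) = 6.62711 m/s
F = 255.2390 * 6.62711 / 1000
F = 1.691 kN


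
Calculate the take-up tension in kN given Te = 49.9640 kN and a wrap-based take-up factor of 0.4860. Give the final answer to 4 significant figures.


T_tu = 49.9640 * 0.4860
T_tu = 24.28 kN


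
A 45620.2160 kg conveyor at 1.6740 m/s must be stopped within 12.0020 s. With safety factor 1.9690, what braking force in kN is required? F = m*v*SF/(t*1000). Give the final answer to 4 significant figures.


F = 45620.2160 * 1.6740 / 12.0020 * 1.9690 / 1000
F = 12.53 kN


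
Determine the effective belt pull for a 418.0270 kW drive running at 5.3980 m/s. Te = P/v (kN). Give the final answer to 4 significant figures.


Te = P / v = 418.0270 / 5.3980
Te = 77.44 kN


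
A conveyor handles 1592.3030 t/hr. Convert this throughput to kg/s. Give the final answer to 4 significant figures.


m_dot = 1592.3030 * 1000 / 3600
m_dot = 442.3 kg/s


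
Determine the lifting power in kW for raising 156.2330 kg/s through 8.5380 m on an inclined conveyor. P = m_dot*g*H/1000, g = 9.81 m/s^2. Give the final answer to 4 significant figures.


P = 156.2330 * 9.81 * 8.5380 / 1000
P = 13.09 kW


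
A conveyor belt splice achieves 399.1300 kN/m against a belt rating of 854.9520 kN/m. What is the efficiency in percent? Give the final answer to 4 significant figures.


Eff = 399.1300 / 854.9520 * 100
Eff = 46.68 %


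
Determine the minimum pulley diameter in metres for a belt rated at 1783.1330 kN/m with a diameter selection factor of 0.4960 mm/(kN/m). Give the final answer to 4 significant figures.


D = 1783.1330 * 0.4960 / 1000
D = 0.8844 m


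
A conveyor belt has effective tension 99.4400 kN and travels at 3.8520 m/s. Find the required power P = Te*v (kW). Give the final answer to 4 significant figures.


P = Te * v = 99.4400 * 3.8520
P = 383.0 kW


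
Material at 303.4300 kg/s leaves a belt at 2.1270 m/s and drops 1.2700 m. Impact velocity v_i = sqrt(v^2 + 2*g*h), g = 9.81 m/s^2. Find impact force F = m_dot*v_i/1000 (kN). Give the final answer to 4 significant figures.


v_i = sqrt(2.1270^2 + 2*9.81*1.2700) = 5.426 m/s
F = 303.4300 * 5.426 / 1000
F = 1.646 kN


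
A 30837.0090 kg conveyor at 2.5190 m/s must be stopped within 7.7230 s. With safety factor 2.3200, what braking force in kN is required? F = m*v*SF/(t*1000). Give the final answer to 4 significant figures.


F = 30837.0090 * 2.5190 / 7.7230 * 2.3200 / 1000
F = 23.33 kN


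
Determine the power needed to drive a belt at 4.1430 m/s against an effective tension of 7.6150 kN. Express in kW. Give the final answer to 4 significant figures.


P = Te * v = 7.6150 * 4.1430
P = 31.55 kW


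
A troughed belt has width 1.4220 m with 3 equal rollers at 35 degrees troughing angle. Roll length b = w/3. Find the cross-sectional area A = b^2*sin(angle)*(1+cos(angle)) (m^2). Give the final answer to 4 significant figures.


b = 1.4220/3 = 0.474 m
A = 0.474^2 * sin(35 deg) * (1 + cos(35 deg))
A = 0.2344 m^2


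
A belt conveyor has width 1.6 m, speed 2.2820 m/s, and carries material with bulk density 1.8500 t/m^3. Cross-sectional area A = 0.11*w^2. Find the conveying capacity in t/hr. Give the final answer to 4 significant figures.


A = 0.11 * 1.6^2 = 0.2816 m^2
C = 0.2816 * 2.2820 * 1.8500 * 3600
C = 4280 t/hr


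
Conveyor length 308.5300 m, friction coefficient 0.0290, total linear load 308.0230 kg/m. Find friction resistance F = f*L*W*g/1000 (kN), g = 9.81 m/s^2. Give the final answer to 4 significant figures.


F = 0.0290 * 308.5300 * 308.0230 * 9.81 / 1000
F = 27.04 kN


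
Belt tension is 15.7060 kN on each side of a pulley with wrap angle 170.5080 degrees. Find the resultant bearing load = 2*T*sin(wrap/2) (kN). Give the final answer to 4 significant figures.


F = 2 * 15.7060 * sin(170.5080/2 deg)
F = 31.30 kN


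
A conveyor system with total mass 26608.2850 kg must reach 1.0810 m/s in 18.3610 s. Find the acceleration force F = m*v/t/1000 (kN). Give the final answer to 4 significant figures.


F = 26608.2850 * 1.0810 / 18.3610 / 1000
F = 1.567 kN


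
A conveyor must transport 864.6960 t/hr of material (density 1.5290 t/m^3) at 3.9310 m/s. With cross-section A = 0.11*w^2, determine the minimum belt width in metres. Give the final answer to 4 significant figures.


A_req = 864.6960 / (3.9310 * 1.5290 * 3600) = 0.0399623 m^2
w = sqrt(0.0399623 / 0.11)
w = 0.6027 m


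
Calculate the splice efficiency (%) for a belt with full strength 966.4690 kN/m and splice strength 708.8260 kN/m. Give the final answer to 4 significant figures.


Eff = 708.8260 / 966.4690 * 100
Eff = 73.34 %


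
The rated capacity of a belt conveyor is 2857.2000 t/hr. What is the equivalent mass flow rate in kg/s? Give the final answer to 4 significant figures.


m_dot = 2857.2000 * 1000 / 3600
m_dot = 793.7 kg/s


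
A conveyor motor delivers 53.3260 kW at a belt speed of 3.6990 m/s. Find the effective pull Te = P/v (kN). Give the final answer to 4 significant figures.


Te = P / v = 53.3260 / 3.6990
Te = 14.42 kN


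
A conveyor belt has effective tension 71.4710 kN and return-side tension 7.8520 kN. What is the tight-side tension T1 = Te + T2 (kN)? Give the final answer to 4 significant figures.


T1 = Te + T2 = 71.4710 + 7.8520
T1 = 79.32 kN


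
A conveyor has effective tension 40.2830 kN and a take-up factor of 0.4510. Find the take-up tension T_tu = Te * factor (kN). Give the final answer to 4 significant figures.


T_tu = 40.2830 * 0.4510
T_tu = 18.17 kN


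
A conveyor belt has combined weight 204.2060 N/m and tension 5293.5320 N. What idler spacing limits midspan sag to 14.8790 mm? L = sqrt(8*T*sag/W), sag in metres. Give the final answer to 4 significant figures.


sag = 14.8790/1000 = 0.014879 m
L = sqrt(8 * 5293.5320 * 0.014879 / 204.2060)
L = 1.757 m


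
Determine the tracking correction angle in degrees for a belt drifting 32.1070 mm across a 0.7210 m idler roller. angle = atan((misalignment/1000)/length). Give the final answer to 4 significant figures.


misalign_m = 32.1070 / 1000 = 0.032107 m
angle = atan(0.032107 / 0.7210)
angle = 2.550 deg


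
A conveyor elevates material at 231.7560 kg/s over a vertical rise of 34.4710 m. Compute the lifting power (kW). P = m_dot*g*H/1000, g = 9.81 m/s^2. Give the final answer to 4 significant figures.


P = 231.7560 * 9.81 * 34.4710 / 1000
P = 78.37 kW


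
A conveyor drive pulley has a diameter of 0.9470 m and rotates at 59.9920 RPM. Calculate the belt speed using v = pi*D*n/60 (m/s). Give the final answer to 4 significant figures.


v = pi * 0.9470 * 59.9920 / 60
v = 2.975 m/s


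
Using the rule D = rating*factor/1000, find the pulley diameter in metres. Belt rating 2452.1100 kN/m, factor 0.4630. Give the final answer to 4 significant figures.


D = 2452.1100 * 0.4630 / 1000
D = 1.135 m


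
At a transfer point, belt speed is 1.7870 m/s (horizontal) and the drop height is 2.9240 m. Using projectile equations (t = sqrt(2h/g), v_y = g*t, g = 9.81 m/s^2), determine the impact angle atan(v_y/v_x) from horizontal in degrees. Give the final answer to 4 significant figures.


t = sqrt(2*2.9240/9.81) = 0.772092 s
v_y = 9.81 * 0.772092 = 7.57422 m/s
angle = atan(7.57422 / 1.7870) = 76.72 deg


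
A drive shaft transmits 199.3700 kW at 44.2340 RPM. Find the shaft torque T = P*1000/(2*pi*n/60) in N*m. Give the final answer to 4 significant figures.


omega = 2*pi*44.2340/60 = 4.63217 rad/s
T = 199.3700*1000 / 4.63217
T = 43040 N*m


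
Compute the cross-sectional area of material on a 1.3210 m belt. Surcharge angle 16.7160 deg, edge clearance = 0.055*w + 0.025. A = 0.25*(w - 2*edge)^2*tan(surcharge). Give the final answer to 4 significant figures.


edge = 0.055*1.3210 + 0.025 = 0.097655 m
ew = 1.3210 - 2*0.097655 = 1.12569 m
A = 0.25 * 1.12569^2 * tan(16.7160 deg)
A = 0.09514 m^2


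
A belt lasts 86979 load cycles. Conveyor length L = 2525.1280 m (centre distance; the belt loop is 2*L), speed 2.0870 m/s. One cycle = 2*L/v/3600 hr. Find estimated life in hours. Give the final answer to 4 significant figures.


cycle_time = 2 * 2525.1280 / 2.0870 / 3600 = 0.672184 hr
life = 86979 * 0.672184 = 58470 hours


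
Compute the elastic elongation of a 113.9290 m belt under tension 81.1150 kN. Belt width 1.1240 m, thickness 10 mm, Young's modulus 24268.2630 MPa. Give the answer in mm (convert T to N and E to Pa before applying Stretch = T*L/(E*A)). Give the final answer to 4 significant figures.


A = 1.1240 * 0.01 = 0.01124 m^2
Stretch = 81.1150*1000 * 113.9290 / (24268.2630e6 * 0.01124) * 1000
Stretch = 33.88 mm


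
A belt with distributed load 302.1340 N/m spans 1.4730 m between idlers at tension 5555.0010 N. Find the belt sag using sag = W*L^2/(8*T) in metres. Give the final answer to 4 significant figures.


sag = 302.1340 * 1.4730^2 / (8 * 5555.0010)
sag = 0.01475 m


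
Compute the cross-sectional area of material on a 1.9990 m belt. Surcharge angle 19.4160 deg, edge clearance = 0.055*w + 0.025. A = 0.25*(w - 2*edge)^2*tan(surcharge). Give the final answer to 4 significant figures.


edge = 0.055*1.9990 + 0.025 = 0.134945 m
ew = 1.9990 - 2*0.134945 = 1.72911 m
A = 0.25 * 1.72911^2 * tan(19.4160 deg)
A = 0.2635 m^2


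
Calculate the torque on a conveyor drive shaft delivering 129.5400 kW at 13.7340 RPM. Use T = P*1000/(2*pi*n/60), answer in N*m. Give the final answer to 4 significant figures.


omega = 2*pi*13.7340/60 = 1.43822 rad/s
T = 129.5400*1000 / 1.43822
T = 90070 N*m


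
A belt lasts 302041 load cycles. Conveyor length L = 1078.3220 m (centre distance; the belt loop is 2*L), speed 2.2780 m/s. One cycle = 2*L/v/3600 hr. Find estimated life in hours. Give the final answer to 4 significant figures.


cycle_time = 2 * 1078.3220 / 2.2780 / 3600 = 0.26298 hr
life = 302041 * 0.26298 = 79430 hours


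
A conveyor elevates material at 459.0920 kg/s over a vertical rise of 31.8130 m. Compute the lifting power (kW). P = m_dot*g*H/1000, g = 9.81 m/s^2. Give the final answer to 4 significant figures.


P = 459.0920 * 9.81 * 31.8130 / 1000
P = 143.3 kW


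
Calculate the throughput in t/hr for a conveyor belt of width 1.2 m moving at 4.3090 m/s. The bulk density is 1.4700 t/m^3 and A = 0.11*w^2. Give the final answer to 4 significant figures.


A = 0.11 * 1.2^2 = 0.1584 m^2
C = 0.1584 * 4.3090 * 1.4700 * 3600
C = 3612 t/hr


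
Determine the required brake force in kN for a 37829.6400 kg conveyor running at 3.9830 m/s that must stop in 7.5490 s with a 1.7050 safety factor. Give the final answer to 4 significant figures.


F = 37829.6400 * 3.9830 / 7.5490 * 1.7050 / 1000
F = 34.03 kN


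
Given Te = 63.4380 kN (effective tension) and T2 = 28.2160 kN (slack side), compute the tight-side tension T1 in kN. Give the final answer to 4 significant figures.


T1 = Te + T2 = 63.4380 + 28.2160
T1 = 91.65 kN


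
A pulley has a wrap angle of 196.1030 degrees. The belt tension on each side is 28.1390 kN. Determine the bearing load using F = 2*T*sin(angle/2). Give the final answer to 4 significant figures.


F = 2 * 28.1390 * sin(196.1030/2 deg)
F = 55.72 kN


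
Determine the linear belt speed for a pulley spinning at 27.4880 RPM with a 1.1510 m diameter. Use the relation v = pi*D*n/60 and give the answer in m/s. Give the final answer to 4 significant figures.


v = pi * 1.1510 * 27.4880 / 60
v = 1.657 m/s


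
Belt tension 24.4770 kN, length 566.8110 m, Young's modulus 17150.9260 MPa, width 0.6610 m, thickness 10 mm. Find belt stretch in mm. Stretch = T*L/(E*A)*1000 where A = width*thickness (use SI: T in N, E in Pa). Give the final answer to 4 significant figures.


A = 0.6610 * 0.01 = 0.00661 m^2
Stretch = 24.4770*1000 * 566.8110 / (17150.9260e6 * 0.00661) * 1000
Stretch = 122.4 mm


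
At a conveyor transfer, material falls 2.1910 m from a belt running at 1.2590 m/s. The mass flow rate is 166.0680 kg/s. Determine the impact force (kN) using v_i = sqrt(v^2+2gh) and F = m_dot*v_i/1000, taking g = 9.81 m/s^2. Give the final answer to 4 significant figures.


v_i = sqrt(1.2590^2 + 2*9.81*2.1910) = 6.67626 m/s
F = 166.0680 * 6.67626 / 1000
F = 1.109 kN


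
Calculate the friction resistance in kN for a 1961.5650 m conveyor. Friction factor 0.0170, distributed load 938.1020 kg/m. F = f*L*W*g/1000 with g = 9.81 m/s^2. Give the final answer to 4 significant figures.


F = 0.0170 * 1961.5650 * 938.1020 * 9.81 / 1000
F = 306.9 kN


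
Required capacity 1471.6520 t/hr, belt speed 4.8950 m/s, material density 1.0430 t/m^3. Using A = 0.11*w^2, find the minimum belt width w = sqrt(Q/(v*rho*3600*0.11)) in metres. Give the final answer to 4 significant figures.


A_req = 1471.6520 / (4.8950 * 1.0430 * 3600) = 0.0800692 m^2
w = sqrt(0.0800692 / 0.11)
w = 0.8532 m


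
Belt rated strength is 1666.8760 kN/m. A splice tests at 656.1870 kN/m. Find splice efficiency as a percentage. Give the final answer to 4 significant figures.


Eff = 656.1870 / 1666.8760 * 100
Eff = 39.37 %


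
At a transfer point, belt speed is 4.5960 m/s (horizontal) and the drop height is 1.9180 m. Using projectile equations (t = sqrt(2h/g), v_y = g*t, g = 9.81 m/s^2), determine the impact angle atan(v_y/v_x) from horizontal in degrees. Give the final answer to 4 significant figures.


t = sqrt(2*1.9180/9.81) = 0.625324 s
v_y = 9.81 * 0.625324 = 6.13443 m/s
angle = atan(6.13443 / 4.5960) = 53.16 deg


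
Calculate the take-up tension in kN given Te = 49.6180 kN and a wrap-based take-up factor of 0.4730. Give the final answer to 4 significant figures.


T_tu = 49.6180 * 0.4730
T_tu = 23.47 kN


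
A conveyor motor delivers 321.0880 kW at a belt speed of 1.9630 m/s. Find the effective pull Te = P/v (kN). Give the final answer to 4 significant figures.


Te = P / v = 321.0880 / 1.9630
Te = 163.6 kN


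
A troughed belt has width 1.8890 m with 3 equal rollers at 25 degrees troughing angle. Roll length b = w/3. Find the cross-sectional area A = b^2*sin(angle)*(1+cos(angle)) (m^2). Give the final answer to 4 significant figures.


b = 1.8890/3 = 0.629667 m
A = 0.629667^2 * sin(25 deg) * (1 + cos(25 deg))
A = 0.3194 m^2


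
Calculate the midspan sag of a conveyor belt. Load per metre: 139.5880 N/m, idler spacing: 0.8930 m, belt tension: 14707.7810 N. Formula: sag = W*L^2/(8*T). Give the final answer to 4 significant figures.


sag = 139.5880 * 0.8930^2 / (8 * 14707.7810)
sag = 0.0009460 m


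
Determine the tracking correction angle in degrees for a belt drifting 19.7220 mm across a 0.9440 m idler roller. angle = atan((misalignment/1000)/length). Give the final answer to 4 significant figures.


misalign_m = 19.7220 / 1000 = 0.019722 m
angle = atan(0.019722 / 0.9440)
angle = 1.197 deg


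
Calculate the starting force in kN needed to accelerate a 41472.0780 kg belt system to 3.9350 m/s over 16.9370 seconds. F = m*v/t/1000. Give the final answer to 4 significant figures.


F = 41472.0780 * 3.9350 / 16.9370 / 1000
F = 9.635 kN


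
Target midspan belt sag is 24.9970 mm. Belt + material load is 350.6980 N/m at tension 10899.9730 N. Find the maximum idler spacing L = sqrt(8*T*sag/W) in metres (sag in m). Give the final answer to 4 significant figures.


sag = 24.9970/1000 = 0.024997 m
L = sqrt(8 * 10899.9730 * 0.024997 / 350.6980)
L = 2.493 m


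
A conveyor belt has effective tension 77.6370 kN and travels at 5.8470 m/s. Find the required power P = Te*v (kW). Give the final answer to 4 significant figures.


P = Te * v = 77.6370 * 5.8470
P = 453.9 kW


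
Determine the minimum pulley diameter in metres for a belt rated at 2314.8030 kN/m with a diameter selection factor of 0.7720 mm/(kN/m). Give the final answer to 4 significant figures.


D = 2314.8030 * 0.7720 / 1000
D = 1.787 m


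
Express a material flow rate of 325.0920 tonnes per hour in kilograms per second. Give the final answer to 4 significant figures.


m_dot = 325.0920 * 1000 / 3600
m_dot = 90.30 kg/s


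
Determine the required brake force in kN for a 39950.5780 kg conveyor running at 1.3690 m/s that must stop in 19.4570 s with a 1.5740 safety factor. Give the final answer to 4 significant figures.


F = 39950.5780 * 1.3690 / 19.4570 * 1.5740 / 1000
F = 4.424 kN


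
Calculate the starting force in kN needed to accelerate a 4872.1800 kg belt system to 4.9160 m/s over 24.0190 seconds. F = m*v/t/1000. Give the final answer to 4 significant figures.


F = 4872.1800 * 4.9160 / 24.0190 / 1000
F = 0.9972 kN


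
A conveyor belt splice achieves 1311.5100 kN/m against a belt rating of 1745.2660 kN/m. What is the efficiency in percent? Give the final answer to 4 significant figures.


Eff = 1311.5100 / 1745.2660 * 100
Eff = 75.15 %


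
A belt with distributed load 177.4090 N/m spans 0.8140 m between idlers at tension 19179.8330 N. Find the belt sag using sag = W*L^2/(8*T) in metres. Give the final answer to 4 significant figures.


sag = 177.4090 * 0.8140^2 / (8 * 19179.8330)
sag = 0.0007661 m


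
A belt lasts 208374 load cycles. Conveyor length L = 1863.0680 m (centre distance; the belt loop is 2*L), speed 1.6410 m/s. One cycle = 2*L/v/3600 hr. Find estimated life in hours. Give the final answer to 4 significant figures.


cycle_time = 2 * 1863.0680 / 1.6410 / 3600 = 0.630736 hr
life = 208374 * 0.630736 = 131400 hours


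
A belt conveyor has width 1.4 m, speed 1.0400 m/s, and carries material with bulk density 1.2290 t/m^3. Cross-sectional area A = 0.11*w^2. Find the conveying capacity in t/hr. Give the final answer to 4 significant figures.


A = 0.11 * 1.4^2 = 0.2156 m^2
C = 0.2156 * 1.0400 * 1.2290 * 3600
C = 992.1 t/hr


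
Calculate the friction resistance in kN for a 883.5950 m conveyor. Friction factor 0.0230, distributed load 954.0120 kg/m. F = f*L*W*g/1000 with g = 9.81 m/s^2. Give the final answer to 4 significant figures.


F = 0.0230 * 883.5950 * 954.0120 * 9.81 / 1000
F = 190.2 kN


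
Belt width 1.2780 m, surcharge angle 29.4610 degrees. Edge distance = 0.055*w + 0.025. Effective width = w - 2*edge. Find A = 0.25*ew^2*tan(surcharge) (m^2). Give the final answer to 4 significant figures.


edge = 0.055*1.2780 + 0.025 = 0.09529 m
ew = 1.2780 - 2*0.09529 = 1.08742 m
A = 0.25 * 1.08742^2 * tan(29.4610 deg)
A = 0.1670 m^2


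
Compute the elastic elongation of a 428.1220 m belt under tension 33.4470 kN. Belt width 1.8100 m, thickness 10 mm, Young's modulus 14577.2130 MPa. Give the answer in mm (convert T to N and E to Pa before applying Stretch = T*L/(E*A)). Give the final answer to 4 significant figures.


A = 1.8100 * 0.01 = 0.01810 m^2
Stretch = 33.4470*1000 * 428.1220 / (14577.2130e6 * 0.01810) * 1000
Stretch = 54.27 mm


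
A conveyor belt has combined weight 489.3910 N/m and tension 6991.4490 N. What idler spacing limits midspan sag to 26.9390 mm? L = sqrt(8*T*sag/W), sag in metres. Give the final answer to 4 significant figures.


sag = 26.9390/1000 = 0.026939 m
L = sqrt(8 * 6991.4490 * 0.026939 / 489.3910)
L = 1.755 m


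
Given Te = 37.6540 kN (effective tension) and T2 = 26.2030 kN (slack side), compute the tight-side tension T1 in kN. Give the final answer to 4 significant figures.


T1 = Te + T2 = 37.6540 + 26.2030
T1 = 63.86 kN


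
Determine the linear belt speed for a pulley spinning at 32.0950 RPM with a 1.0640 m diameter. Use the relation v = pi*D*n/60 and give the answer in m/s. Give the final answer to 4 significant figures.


v = pi * 1.0640 * 32.0950 / 60
v = 1.788 m/s


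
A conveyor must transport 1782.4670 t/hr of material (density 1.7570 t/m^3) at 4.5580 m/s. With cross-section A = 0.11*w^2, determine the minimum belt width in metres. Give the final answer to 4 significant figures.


A_req = 1782.4670 / (4.5580 * 1.7570 * 3600) = 0.0618263 m^2
w = sqrt(0.0618263 / 0.11)
w = 0.7497 m


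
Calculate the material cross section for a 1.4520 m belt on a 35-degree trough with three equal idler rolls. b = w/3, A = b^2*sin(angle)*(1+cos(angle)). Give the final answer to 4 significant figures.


b = 1.4520/3 = 0.484 m
A = 0.484^2 * sin(35 deg) * (1 + cos(35 deg))
A = 0.2444 m^2


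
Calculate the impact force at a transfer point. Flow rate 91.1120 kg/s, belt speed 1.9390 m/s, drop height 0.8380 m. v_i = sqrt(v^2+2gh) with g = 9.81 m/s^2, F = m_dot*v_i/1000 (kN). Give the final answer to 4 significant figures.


v_i = sqrt(1.9390^2 + 2*9.81*0.8380) = 4.49458 m/s
F = 91.1120 * 4.49458 / 1000
F = 0.4095 kN


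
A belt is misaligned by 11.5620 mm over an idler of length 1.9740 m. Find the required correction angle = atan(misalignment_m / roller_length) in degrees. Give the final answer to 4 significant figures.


misalign_m = 11.5620 / 1000 = 0.011562 m
angle = atan(0.011562 / 1.9740)
angle = 0.3356 deg


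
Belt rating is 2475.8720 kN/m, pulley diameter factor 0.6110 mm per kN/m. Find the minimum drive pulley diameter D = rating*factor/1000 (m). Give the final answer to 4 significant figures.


D = 2475.8720 * 0.6110 / 1000
D = 1.513 m


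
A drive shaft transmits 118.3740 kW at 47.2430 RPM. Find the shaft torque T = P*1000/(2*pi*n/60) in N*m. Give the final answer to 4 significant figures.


omega = 2*pi*47.2430/60 = 4.94728 rad/s
T = 118.3740*1000 / 4.94728
T = 23930 N*m


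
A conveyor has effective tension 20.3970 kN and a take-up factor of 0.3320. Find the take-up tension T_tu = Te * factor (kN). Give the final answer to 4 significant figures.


T_tu = 20.3970 * 0.3320
T_tu = 6.772 kN


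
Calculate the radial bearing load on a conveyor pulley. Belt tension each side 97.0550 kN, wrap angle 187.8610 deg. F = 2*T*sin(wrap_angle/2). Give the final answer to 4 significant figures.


F = 2 * 97.0550 * sin(187.8610/2 deg)
F = 193.7 kN


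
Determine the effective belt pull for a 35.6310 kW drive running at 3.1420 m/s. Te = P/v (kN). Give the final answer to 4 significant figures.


Te = P / v = 35.6310 / 3.1420
Te = 11.34 kN


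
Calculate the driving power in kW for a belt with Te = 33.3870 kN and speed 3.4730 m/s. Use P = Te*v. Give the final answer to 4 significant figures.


P = Te * v = 33.3870 * 3.4730
P = 116.0 kW


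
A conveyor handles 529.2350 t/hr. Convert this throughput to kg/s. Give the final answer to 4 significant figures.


m_dot = 529.2350 * 1000 / 3600
m_dot = 147.0 kg/s


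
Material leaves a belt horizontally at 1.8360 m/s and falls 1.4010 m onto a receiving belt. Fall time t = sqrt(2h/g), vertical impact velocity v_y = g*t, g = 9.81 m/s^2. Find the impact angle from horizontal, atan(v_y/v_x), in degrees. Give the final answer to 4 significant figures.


t = sqrt(2*1.4010/9.81) = 0.534441 s
v_y = 9.81 * 0.534441 = 5.24287 m/s
angle = atan(5.24287 / 1.8360) = 70.70 deg


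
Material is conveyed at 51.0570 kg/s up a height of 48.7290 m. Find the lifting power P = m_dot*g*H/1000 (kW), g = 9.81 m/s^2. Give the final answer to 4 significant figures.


P = 51.0570 * 9.81 * 48.7290 / 1000
P = 24.41 kW


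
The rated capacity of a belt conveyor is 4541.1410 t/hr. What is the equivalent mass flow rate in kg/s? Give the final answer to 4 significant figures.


m_dot = 4541.1410 * 1000 / 3600
m_dot = 1261 kg/s


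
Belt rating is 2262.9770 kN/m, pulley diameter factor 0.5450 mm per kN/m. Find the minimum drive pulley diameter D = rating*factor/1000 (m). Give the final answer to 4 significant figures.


D = 2262.9770 * 0.5450 / 1000
D = 1.233 m


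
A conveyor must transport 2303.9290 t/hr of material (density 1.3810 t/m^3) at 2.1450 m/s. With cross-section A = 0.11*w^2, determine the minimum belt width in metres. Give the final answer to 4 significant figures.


A_req = 2303.9290 / (2.1450 * 1.3810 * 3600) = 0.216046 m^2
w = sqrt(0.216046 / 0.11)
w = 1.401 m


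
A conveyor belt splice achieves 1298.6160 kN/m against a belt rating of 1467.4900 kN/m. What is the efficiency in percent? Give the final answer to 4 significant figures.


Eff = 1298.6160 / 1467.4900 * 100
Eff = 88.49 %


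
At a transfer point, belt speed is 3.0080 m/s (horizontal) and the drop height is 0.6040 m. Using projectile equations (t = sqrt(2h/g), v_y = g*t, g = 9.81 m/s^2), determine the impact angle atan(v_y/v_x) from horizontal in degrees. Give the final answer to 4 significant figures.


t = sqrt(2*0.6040/9.81) = 0.350913 s
v_y = 9.81 * 0.350913 = 3.44246 m/s
angle = atan(3.44246 / 3.0080) = 48.85 deg


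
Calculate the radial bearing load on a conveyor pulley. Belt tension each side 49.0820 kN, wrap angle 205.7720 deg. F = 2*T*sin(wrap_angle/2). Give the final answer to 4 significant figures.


F = 2 * 49.0820 * sin(205.7720/2 deg)
F = 95.69 kN


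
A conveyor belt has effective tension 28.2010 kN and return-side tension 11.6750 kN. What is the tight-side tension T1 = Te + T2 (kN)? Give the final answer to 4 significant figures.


T1 = Te + T2 = 28.2010 + 11.6750
T1 = 39.88 kN


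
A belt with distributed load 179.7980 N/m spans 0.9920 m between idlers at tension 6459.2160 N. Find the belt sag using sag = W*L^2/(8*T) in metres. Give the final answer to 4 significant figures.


sag = 179.7980 * 0.9920^2 / (8 * 6459.2160)
sag = 0.003424 m
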